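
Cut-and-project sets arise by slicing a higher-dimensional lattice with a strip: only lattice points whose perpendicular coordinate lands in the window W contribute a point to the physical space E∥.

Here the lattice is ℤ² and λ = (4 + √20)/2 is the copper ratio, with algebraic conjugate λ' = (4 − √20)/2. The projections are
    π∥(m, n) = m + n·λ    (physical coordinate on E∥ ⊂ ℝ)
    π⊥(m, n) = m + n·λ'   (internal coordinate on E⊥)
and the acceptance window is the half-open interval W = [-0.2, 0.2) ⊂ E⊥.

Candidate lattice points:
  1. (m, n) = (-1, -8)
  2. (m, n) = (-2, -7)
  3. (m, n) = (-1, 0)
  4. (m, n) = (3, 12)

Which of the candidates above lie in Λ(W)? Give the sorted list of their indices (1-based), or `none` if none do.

λ' = (4−√20)/2 ≈ -0.236068.
#1 (-1,-8): internal coord -1 + (-8)·λ' = +0.888544; +0.888544 ∉ [-0.2, 0.2) → out
#2 (-2,-7): internal coord -2 + (-7)·λ' = -0.347524; -0.347524 ∉ [-0.2, 0.2) → out
#3 (-1,0): internal coord -1 + (0)·λ' = -1.000000; -1.000000 ∉ [-0.2, 0.2) → out
#4 (3,12): internal coord 3 + (12)·λ' = +0.167184; +0.167184 ∈ [-0.2, 0.2) → IN Λ

4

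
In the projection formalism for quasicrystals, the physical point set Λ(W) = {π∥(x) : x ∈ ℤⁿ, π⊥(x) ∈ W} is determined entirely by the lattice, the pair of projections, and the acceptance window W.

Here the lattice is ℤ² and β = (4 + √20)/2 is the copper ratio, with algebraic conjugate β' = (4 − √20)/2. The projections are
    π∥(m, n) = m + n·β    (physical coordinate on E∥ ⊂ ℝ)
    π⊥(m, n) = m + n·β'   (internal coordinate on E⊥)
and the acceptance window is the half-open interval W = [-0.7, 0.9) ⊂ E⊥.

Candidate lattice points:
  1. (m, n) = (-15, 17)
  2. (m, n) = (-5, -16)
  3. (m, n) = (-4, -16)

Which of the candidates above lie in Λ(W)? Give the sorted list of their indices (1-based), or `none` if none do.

Numerically β ≈ 4.23607 and β' = −1/β ≈ -0.23607.
candidate 1: (m,n)=(-15,17) → π∥ = -15+17·β ≈ 57.01316, π⊥ = -15+17·β' ≈ -19.01316 ∉ [-0.7, 0.9) ⇒ out
candidate 2: (m,n)=(-5,-16) → π∥ = -5-16·β ≈ -72.77709, π⊥ = -5-16·β' ≈ -1.22291 ∉ [-0.7, 0.9) ⇒ out
candidate 3: (m,n)=(-4,-16) → π∥ = -4-16·β ≈ -71.77709, π⊥ = -4-16·β' ≈ -0.22291 ∈ [-0.7, 0.9) ⇒ IN Λ

3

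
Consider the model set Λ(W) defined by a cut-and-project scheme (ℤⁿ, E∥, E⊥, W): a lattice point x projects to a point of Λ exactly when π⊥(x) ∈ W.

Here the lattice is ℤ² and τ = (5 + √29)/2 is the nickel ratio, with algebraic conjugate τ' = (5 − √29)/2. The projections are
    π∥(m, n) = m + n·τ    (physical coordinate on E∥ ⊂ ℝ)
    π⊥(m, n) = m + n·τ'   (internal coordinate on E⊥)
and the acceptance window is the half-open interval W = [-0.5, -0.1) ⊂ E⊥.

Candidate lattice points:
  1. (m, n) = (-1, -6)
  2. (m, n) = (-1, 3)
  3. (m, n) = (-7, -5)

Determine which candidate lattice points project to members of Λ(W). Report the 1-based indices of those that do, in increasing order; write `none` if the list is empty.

Numerically τ ≈ 5.19258 and τ' = −1/τ ≈ -0.19258.
#1 (-1,-6): internal coord -1 + (-6)·τ' = +0.15549; +0.15549 ∉ [-0.5, -0.1) → out
#2 (-1,3): internal coord -1 + (3)·τ' = -1.57775; -1.57775 ∉ [-0.5, -0.1) → out
#3 (-7,-5): internal coord -7 + (-5)·τ' = -6.03709; -6.03709 ∉ [-0.5, -0.1) → out

none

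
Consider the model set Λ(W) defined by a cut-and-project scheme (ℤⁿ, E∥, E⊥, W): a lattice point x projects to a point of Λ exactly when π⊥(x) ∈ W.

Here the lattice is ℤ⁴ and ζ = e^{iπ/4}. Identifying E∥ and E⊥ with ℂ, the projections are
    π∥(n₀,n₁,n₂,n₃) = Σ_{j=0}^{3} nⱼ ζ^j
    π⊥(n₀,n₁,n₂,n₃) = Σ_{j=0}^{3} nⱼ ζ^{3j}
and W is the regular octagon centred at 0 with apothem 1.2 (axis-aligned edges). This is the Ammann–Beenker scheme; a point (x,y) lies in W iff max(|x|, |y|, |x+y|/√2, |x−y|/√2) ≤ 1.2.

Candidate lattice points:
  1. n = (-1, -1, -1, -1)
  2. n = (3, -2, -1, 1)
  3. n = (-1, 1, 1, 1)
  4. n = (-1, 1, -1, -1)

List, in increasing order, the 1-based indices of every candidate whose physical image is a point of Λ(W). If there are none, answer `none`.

Internal map: ζ^{3j} for j=0..3 gives (1,0), (−√2/2,√2/2), (0,−1), (√2/2,√2/2).
#1 (-1, -1, -1, -1): internal (-1.0000, -0.4142); octagon support 1.0000 vs apothem 1.2 → ∈ W
#2 (3, -2, -1, 1): internal (5.1213, 0.2929); octagon support 5.1213 vs apothem 1.2 → ∉ W
#3 (-1, 1, 1, 1): internal (-1.0000, 0.4142); octagon support 1.0000 vs apothem 1.2 → ∈ W
#4 (-1, 1, -1, -1): internal (-2.4142, 1.0000); octagon support 2.4142 vs apothem 1.2 → ∉ W

1, 3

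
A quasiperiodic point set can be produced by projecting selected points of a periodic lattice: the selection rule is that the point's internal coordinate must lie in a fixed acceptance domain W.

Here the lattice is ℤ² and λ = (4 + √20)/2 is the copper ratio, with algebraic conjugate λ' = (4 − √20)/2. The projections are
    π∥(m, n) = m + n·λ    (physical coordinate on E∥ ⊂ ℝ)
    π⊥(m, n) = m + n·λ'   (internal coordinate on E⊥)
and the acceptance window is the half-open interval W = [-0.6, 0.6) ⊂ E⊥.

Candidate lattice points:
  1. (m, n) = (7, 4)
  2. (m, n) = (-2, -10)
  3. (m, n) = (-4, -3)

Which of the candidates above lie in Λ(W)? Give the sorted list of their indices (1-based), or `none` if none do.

2

λ' = (4−√20)/2 ≈ -0.23607.
#1 (7,4): internal coord 7 + (4)·λ' = +6.05573; +6.05573 ∉ [-0.6, 0.6) → out
#2 (-2,-10): internal coord -2 + (-10)·λ' = +0.36068; +0.36068 ∈ [-0.6, 0.6) → IN Λ
#3 (-4,-3): internal coord -4 + (-3)·λ' = -3.29180; -3.29180 ∉ [-0.6, 0.6) → out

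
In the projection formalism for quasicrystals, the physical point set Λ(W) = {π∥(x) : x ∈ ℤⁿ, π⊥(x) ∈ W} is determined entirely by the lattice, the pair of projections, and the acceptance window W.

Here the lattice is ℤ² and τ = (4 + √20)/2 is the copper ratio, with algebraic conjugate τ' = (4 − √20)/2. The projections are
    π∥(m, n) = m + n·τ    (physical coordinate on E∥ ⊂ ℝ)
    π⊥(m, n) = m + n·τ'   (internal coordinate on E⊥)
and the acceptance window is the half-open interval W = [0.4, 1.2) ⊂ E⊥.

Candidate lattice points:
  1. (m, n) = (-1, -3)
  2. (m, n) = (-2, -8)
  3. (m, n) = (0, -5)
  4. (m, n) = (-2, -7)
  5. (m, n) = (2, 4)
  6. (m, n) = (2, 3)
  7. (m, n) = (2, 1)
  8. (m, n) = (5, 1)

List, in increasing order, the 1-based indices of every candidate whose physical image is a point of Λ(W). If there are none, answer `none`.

3, 5

Numerically τ ≈ 4.2361 and τ' = −1/τ ≈ -0.2361.
candidate 1: (m,n)=(-1,-3) → π∥ = -1-3·τ ≈ -13.7082, π⊥ = -1-3·τ' ≈ -0.2918 ∉ [0.4, 1.2) ⇒ out
candidate 2: (m,n)=(-2,-8) → π∥ = -2-8·τ ≈ -35.8885, π⊥ = -2-8·τ' ≈ -0.1115 ∉ [0.4, 1.2) ⇒ out
candidate 3: (m,n)=(0,-5) → π∥ = 0-5·τ ≈ -21.1803, π⊥ = 0-5·τ' ≈ 1.1803 ∈ [0.4, 1.2) ⇒ IN Λ
candidate 4: (m,n)=(-2,-7) → π∥ = -2-7·τ ≈ -31.6525, π⊥ = -2-7·τ' ≈ -0.3475 ∉ [0.4, 1.2) ⇒ out
candidate 5: (m,n)=(2,4) → π∥ = 2+4·τ ≈ 18.9443, π⊥ = 2+4·τ' ≈ 1.0557 ∈ [0.4, 1.2) ⇒ IN Λ
candidate 6: (m,n)=(2,3) → π∥ = 2+3·τ ≈ 14.7082, π⊥ = 2+3·τ' ≈ 1.2918 ∉ [0.4, 1.2) ⇒ out
candidate 7: (m,n)=(2,1) → π∥ = 2+1·τ ≈ 6.2361, π⊥ = 2+1·τ' ≈ 1.7639 ∉ [0.4, 1.2) ⇒ out
candidate 8: (m,n)=(5,1) → π∥ = 5+1·τ ≈ 9.2361, π⊥ = 5+1·τ' ≈ 4.7639 ∉ [0.4, 1.2) ⇒ out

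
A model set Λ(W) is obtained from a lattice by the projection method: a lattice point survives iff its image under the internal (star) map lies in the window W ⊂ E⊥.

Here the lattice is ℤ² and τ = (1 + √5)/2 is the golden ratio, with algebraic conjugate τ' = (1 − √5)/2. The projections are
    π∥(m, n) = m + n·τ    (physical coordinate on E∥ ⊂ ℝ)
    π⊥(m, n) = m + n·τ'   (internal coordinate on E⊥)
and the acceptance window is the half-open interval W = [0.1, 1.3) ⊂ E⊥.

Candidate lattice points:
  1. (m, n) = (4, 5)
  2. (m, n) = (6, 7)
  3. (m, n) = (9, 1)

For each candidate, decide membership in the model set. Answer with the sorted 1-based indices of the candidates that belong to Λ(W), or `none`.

Numerically τ ≈ 1.6180 and τ' = −1/τ ≈ -0.6180.
[1] lift (4,5): star map gives 0.9098; window check 0.1 ≤ 0.9098 < 1.3 is true → IN Λ
[2] lift (6,7): star map gives 1.6738; window check 0.1 ≤ 1.6738 < 1.3 is false → out
[3] lift (9,1): star map gives 8.3820; window check 0.1 ≤ 8.3820 < 1.3 is false → out

1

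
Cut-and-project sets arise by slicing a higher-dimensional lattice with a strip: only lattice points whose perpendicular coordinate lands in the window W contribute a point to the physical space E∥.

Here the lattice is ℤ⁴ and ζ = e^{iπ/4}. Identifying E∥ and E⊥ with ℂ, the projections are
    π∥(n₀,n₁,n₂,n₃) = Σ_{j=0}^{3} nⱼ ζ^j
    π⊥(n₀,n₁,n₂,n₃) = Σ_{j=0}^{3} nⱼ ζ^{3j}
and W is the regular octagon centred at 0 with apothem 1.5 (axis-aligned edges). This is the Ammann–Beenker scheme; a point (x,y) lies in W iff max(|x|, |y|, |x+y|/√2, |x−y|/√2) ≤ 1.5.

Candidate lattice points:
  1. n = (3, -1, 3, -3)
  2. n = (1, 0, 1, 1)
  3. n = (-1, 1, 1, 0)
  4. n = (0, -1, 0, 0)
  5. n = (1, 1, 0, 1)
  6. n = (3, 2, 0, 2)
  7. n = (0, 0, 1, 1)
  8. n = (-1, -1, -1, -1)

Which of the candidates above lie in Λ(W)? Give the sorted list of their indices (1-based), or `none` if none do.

4, 7, 8

Internal map: ζ^{3j} for j=0..3 gives (1,0), (−√2/2,√2/2), (0,−1), (√2/2,√2/2).
candidate 1: n = (3, -1, 3, -3) → π⊥ ≈ (+1.585786, -5.828427); max(|x|,|y|,|x±y|/√2) = 5.828427 > 1.5 ⇒ ∉ W
candidate 2: n = (1, 0, 1, 1) → π⊥ ≈ (+1.707107, -0.292893); max(|x|,|y|,|x±y|/√2) = 1.707107 > 1.5 ⇒ ∉ W
candidate 3: n = (-1, 1, 1, 0) → π⊥ ≈ (-1.707107, -0.292893); max(|x|,|y|,|x±y|/√2) = 1.707107 > 1.5 ⇒ ∉ W
candidate 4: n = (0, -1, 0, 0) → π⊥ ≈ (+0.707107, -0.707107); max(|x|,|y|,|x±y|/√2) = 1.000000 ≤ 1.5 ⇒ ∈ W
candidate 5: n = (1, 1, 0, 1) → π⊥ ≈ (+1.000000, +1.414214); max(|x|,|y|,|x±y|/√2) = 1.707107 > 1.5 ⇒ ∉ W
candidate 6: n = (3, 2, 0, 2) → π⊥ ≈ (+3.000000, +2.828427); max(|x|,|y|,|x±y|/√2) = 4.121320 > 1.5 ⇒ ∉ W
candidate 7: n = (0, 0, 1, 1) → π⊥ ≈ (+0.707107, -0.292893); max(|x|,|y|,|x±y|/√2) = 0.707107 ≤ 1.5 ⇒ ∈ W
candidate 8: n = (-1, -1, -1, -1) → π⊥ ≈ (-1.000000, -0.414214); max(|x|,|y|,|x±y|/√2) = 1.000000 ≤ 1.5 ⇒ ∈ W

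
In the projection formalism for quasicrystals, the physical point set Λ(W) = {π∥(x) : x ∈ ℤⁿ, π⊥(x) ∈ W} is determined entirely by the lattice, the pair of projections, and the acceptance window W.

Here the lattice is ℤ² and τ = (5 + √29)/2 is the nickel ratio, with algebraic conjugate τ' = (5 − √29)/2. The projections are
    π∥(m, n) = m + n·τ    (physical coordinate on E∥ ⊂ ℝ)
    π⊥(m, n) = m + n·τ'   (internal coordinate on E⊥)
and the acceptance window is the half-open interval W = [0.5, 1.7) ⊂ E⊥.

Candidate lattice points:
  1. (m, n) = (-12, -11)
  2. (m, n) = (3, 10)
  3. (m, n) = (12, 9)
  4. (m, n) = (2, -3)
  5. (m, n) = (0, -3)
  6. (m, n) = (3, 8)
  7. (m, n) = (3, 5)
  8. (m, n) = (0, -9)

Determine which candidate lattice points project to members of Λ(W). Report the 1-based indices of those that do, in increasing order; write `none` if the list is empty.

2, 5, 6

τ' = (5−√29)/2 ≈ -0.19258.
#1 (-12,-11): internal coord -12 + (-11)·τ' = -9.88159; -9.88159 ∉ [0.5, 1.7) → out
#2 (3,10): internal coord 3 + (10)·τ' = +1.07418; +1.07418 ∈ [0.5, 1.7) → IN Λ
#3 (12,9): internal coord 12 + (9)·τ' = +10.26676; +10.26676 ∉ [0.5, 1.7) → out
#4 (2,-3): internal coord 2 + (-3)·τ' = +2.57775; +2.57775 ∉ [0.5, 1.7) → out
#5 (0,-3): internal coord 0 + (-3)·τ' = +0.57775; +0.57775 ∈ [0.5, 1.7) → IN Λ
#6 (3,8): internal coord 3 + (8)·τ' = +1.45934; +1.45934 ∈ [0.5, 1.7) → IN Λ
#7 (3,5): internal coord 3 + (5)·τ' = +2.03709; +2.03709 ∉ [0.5, 1.7) → out
#8 (0,-9): internal coord 0 + (-9)·τ' = +1.73324; +1.73324 ∉ [0.5, 1.7) → out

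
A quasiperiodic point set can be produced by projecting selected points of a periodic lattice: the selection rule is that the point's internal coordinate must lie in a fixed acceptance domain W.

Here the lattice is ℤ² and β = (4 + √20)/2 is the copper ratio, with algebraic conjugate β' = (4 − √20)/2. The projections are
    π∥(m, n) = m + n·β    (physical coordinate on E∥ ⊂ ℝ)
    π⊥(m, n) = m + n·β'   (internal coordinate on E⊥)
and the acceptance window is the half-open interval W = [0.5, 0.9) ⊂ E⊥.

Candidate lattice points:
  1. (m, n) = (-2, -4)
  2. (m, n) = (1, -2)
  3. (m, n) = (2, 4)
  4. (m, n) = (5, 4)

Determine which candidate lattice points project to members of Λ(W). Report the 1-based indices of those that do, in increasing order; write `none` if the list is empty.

β' = (4−√20)/2 ≈ -0.236068.
[1] lift (-2,-4): star map gives -1.055728; window check 0.5 ≤ -1.055728 < 0.9 is false → out
[2] lift (1,-2): star map gives 1.472136; window check 0.5 ≤ 1.472136 < 0.9 is false → out
[3] lift (2,4): star map gives 1.055728; window check 0.5 ≤ 1.055728 < 0.9 is false → out
[4] lift (5,4): star map gives 4.055728; window check 0.5 ≤ 4.055728 < 0.9 is false → out

none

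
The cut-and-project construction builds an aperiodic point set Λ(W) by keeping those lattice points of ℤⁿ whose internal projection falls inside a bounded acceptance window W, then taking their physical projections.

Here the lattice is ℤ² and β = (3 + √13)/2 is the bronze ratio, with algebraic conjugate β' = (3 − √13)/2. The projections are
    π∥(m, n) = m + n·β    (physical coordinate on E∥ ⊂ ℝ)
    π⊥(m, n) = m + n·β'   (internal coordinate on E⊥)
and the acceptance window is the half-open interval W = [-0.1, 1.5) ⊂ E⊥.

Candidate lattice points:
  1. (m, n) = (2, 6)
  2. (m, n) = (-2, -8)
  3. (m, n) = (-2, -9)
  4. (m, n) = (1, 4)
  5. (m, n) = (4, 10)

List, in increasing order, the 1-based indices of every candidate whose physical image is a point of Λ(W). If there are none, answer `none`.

1, 2, 3, 5

Compute β' = (3−√13)/2 = -0.302776, so π⊥(m,n) = m -0.302776·n.
candidate 1: (m,n)=(2,6) → π∥ = 2+6·β ≈ 21.816654, π⊥ = 2+6·β' ≈ 0.183346 ∈ [-0.1, 1.5) ⇒ IN Λ
candidate 2: (m,n)=(-2,-8) → π∥ = -2-8·β ≈ -28.422205, π⊥ = -2-8·β' ≈ 0.422205 ∈ [-0.1, 1.5) ⇒ IN Λ
candidate 3: (m,n)=(-2,-9) → π∥ = -2-9·β ≈ -31.724981, π⊥ = -2-9·β' ≈ 0.724981 ∈ [-0.1, 1.5) ⇒ IN Λ
candidate 4: (m,n)=(1,4) → π∥ = 1+4·β ≈ 14.211103, π⊥ = 1+4·β' ≈ -0.211103 ∉ [-0.1, 1.5) ⇒ out
candidate 5: (m,n)=(4,10) → π∥ = 4+10·β ≈ 37.027756, π⊥ = 4+10·β' ≈ 0.972244 ∈ [-0.1, 1.5) ⇒ IN Λ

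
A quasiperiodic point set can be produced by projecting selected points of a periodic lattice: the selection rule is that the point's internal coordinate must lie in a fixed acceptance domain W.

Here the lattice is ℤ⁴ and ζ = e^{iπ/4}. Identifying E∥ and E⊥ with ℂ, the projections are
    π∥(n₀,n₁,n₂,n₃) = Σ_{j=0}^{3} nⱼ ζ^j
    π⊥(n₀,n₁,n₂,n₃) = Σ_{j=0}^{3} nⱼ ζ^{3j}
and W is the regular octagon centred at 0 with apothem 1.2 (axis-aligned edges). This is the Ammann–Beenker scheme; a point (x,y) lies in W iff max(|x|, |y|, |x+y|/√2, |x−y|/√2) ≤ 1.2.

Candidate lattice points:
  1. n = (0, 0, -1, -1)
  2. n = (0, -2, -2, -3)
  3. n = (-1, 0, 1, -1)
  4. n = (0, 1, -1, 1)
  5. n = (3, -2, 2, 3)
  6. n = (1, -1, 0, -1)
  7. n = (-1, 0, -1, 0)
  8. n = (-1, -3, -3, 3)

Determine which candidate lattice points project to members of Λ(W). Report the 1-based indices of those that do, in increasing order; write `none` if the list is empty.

With ζ = e^{iπ/4} the internal vectors are ζ^0,ζ^3,ζ^6,ζ^9.
#1 (0, 0, -1, -1): internal (-0.7071, 0.2929); octagon support 0.7071 vs apothem 1.2 → ∈ W
#2 (0, -2, -2, -3): internal (-0.7071, -1.5355); octagon support 1.5858 vs apothem 1.2 → ∉ W
#3 (-1, 0, 1, -1): internal (-1.7071, -1.7071); octagon support 2.4142 vs apothem 1.2 → ∉ W
#4 (0, 1, -1, 1): internal (0.0000, 2.4142); octagon support 2.4142 vs apothem 1.2 → ∉ W
#5 (3, -2, 2, 3): internal (6.5355, -1.2929); octagon support 6.5355 vs apothem 1.2 → ∉ W
#6 (1, -1, 0, -1): internal (1.0000, -1.4142); octagon support 1.7071 vs apothem 1.2 → ∉ W
#7 (-1, 0, -1, 0): internal (-1.0000, 1.0000); octagon support 1.4142 vs apothem 1.2 → ∉ W
#8 (-1, -3, -3, 3): internal (3.2426, 3.0000); octagon support 4.4142 vs apothem 1.2 → ∉ W

1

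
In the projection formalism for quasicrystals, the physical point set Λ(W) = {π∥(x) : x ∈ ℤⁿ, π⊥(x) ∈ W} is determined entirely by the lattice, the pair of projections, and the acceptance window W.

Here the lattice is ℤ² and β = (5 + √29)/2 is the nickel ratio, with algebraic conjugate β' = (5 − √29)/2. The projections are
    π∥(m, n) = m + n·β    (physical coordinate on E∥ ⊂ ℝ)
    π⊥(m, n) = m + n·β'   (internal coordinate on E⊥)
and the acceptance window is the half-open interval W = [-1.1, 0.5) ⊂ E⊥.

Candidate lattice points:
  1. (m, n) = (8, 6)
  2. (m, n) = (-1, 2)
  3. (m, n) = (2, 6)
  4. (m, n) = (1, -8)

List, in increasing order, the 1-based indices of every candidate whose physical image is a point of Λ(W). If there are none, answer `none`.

none

Numerically β ≈ 5.1926 and β' = −1/β ≈ -0.1926.
#1 (8,6): internal coord 8 + (6)·β' = +6.8445; +6.8445 ∉ [-1.1, 0.5) → out
#2 (-1,2): internal coord -1 + (2)·β' = -1.3852; -1.3852 ∉ [-1.1, 0.5) → out
#3 (2,6): internal coord 2 + (6)·β' = +0.8445; +0.8445 ∉ [-1.1, 0.5) → out
#4 (1,-8): internal coord 1 + (-8)·β' = +2.5407; +2.5407 ∉ [-1.1, 0.5) → out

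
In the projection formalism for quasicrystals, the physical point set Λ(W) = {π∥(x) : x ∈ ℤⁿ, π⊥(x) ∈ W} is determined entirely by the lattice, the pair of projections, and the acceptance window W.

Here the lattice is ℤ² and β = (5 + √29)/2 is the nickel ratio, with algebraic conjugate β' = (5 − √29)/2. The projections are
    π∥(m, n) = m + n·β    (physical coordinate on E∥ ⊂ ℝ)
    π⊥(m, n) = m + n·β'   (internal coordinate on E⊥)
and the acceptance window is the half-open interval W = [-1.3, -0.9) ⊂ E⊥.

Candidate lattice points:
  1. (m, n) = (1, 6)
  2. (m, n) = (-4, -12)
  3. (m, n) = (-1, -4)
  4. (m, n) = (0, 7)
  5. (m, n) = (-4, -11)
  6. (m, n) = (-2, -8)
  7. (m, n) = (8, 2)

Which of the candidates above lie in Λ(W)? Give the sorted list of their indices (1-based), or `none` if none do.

none

Compute β' = (5−√29)/2 = -0.19258, so π⊥(m,n) = m -0.19258·n.
[1] lift (1,6): star map gives -0.15549; window check -1.3 ≤ -0.15549 < -0.9 is false → out
[2] lift (-4,-12): star map gives -1.68901; window check -1.3 ≤ -1.68901 < -0.9 is false → out
[3] lift (-1,-4): star map gives -0.22967; window check -1.3 ≤ -0.22967 < -0.9 is false → out
[4] lift (0,7): star map gives -1.34808; window check -1.3 ≤ -1.34808 < -0.9 is false → out
[5] lift (-4,-11): star map gives -1.88159; window check -1.3 ≤ -1.88159 < -0.9 is false → out
[6] lift (-2,-8): star map gives -0.45934; window check -1.3 ≤ -0.45934 < -0.9 is false → out
[7] lift (8,2): star map gives 7.61484; window check -1.3 ≤ 7.61484 < -0.9 is false → out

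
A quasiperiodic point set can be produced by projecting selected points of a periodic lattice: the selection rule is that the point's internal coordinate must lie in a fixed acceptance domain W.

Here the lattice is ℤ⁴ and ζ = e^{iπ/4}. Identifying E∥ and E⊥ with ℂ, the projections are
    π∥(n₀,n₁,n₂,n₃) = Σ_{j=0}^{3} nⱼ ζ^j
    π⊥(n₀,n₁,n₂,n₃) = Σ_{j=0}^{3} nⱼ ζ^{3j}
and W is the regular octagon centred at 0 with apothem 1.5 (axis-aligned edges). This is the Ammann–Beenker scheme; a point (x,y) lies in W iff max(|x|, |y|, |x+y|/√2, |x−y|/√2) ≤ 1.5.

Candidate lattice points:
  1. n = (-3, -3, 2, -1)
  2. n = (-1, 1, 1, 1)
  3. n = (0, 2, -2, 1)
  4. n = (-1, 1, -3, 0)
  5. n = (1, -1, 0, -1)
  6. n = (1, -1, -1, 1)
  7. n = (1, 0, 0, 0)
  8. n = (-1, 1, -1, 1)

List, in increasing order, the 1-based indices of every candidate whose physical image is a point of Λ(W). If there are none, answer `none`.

π⊥(n) = n₀ + n₁ζ³ + n₂ζ⁶ + n₃ζ⁹ where ζ = e^{iπ/4}.
#1 (-3, -3, 2, -1): internal (-1.5858, -4.8284); octagon support 4.8284 vs apothem 1.5 → ∉ W
#2 (-1, 1, 1, 1): internal (-1.0000, 0.4142); octagon support 1.0000 vs apothem 1.5 → ∈ W
#3 (0, 2, -2, 1): internal (-0.7071, 4.1213); octagon support 4.1213 vs apothem 1.5 → ∉ W
#4 (-1, 1, -3, 0): internal (-1.7071, 3.7071); octagon support 3.8284 vs apothem 1.5 → ∉ W
#5 (1, -1, 0, -1): internal (1.0000, -1.4142); octagon support 1.7071 vs apothem 1.5 → ∉ W
#6 (1, -1, -1, 1): internal (2.4142, 1.0000); octagon support 2.4142 vs apothem 1.5 → ∉ W
#7 (1, 0, 0, 0): internal (1.0000, 0.0000); octagon support 1.0000 vs apothem 1.5 → ∈ W
#8 (-1, 1, -1, 1): internal (-1.0000, 2.4142); octagon support 2.4142 vs apothem 1.5 → ∉ W

2, 7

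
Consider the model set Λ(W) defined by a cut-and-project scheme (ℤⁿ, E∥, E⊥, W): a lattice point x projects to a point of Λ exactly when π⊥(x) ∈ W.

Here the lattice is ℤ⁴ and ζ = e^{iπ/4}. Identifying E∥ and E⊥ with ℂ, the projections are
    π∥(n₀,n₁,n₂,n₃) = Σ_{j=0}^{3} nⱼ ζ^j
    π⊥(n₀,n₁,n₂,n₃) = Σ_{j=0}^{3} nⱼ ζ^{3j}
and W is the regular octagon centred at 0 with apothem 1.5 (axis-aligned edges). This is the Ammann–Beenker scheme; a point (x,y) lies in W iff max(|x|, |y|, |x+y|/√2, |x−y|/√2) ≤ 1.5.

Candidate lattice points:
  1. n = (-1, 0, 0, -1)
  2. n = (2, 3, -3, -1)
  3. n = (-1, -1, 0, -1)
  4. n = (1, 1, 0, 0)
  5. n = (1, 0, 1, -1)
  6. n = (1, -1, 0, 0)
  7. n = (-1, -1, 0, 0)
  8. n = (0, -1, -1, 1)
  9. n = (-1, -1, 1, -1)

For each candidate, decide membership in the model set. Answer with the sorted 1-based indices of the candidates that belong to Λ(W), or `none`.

4, 7

With ζ = e^{iπ/4} the internal vectors are ζ^0,ζ^3,ζ^6,ζ^9.
candidate 1: n = (-1, 0, 0, -1) → π⊥ ≈ (-1.707107, -0.707107); max(|x|,|y|,|x±y|/√2) = 1.707107 > 1.5 ⇒ ∉ W
candidate 2: n = (2, 3, -3, -1) → π⊥ ≈ (-0.828427, +4.414214); max(|x|,|y|,|x±y|/√2) = 4.414214 > 1.5 ⇒ ∉ W
candidate 3: n = (-1, -1, 0, -1) → π⊥ ≈ (-1.000000, -1.414214); max(|x|,|y|,|x±y|/√2) = 1.707107 > 1.5 ⇒ ∉ W
candidate 4: n = (1, 1, 0, 0) → π⊥ ≈ (+0.292893, +0.707107); max(|x|,|y|,|x±y|/√2) = 0.707107 ≤ 1.5 ⇒ ∈ W
candidate 5: n = (1, 0, 1, -1) → π⊥ ≈ (+0.292893, -1.707107); max(|x|,|y|,|x±y|/√2) = 1.707107 > 1.5 ⇒ ∉ W
candidate 6: n = (1, -1, 0, 0) → π⊥ ≈ (+1.707107, -0.707107); max(|x|,|y|,|x±y|/√2) = 1.707107 > 1.5 ⇒ ∉ W
candidate 7: n = (-1, -1, 0, 0) → π⊥ ≈ (-0.292893, -0.707107); max(|x|,|y|,|x±y|/√2) = 0.707107 ≤ 1.5 ⇒ ∈ W
candidate 8: n = (0, -1, -1, 1) → π⊥ ≈ (+1.414214, +1.000000); max(|x|,|y|,|x±y|/√2) = 1.707107 > 1.5 ⇒ ∉ W
candidate 9: n = (-1, -1, 1, -1) → π⊥ ≈ (-1.000000, -2.414214); max(|x|,|y|,|x±y|/√2) = 2.414214 > 1.5 ⇒ ∉ W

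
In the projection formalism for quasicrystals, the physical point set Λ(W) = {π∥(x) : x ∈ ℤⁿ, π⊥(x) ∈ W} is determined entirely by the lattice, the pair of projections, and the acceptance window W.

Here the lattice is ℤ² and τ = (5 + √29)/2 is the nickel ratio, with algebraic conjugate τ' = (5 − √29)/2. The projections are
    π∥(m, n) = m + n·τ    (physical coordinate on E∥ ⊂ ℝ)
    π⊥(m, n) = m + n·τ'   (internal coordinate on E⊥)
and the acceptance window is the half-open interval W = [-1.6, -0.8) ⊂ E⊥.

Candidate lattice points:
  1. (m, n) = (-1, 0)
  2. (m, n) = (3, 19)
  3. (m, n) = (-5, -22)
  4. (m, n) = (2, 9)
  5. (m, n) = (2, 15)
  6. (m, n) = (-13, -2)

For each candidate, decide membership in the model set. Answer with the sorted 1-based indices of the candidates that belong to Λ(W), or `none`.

Numerically τ ≈ 5.1926 and τ' = −1/τ ≈ -0.1926.
#1 (-1,0): internal coord -1 + (0)·τ' = -1.0000; -1.0000 ∈ [-1.6, -0.8) → IN Λ
#2 (3,19): internal coord 3 + (19)·τ' = -0.6591; -0.6591 ∉ [-1.6, -0.8) → out
#3 (-5,-22): internal coord -5 + (-22)·τ' = -0.7632; -0.7632 ∉ [-1.6, -0.8) → out
#4 (2,9): internal coord 2 + (9)·τ' = +0.2668; +0.2668 ∉ [-1.6, -0.8) → out
#5 (2,15): internal coord 2 + (15)·τ' = -0.8887; -0.8887 ∈ [-1.6, -0.8) → IN Λ
#6 (-13,-2): internal coord -13 + (-2)·τ' = -12.6148; -12.6148 ∉ [-1.6, -0.8) → out

1, 5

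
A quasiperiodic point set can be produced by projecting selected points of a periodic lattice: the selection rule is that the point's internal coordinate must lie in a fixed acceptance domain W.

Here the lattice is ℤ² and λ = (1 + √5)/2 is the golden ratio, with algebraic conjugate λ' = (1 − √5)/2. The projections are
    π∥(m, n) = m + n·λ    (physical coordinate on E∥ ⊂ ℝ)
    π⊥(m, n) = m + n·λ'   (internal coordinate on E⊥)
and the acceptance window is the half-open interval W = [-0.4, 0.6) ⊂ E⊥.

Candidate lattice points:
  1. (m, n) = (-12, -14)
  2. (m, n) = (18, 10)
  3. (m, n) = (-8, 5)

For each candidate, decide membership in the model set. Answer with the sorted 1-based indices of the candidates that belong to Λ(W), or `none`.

none

λ' = (1−√5)/2 ≈ -0.6180.
candidate 1: (m,n)=(-12,-14) → π∥ = -12-14·λ ≈ -34.6525, π⊥ = -12-14·λ' ≈ -3.3475 ∉ [-0.4, 0.6) ⇒ out
candidate 2: (m,n)=(18,10) → π∥ = 18+10·λ ≈ 34.1803, π⊥ = 18+10·λ' ≈ 11.8197 ∉ [-0.4, 0.6) ⇒ out
candidate 3: (m,n)=(-8,5) → π∥ = -8+5·λ ≈ 0.0902, π⊥ = -8+5·λ' ≈ -11.0902 ∉ [-0.4, 0.6) ⇒ out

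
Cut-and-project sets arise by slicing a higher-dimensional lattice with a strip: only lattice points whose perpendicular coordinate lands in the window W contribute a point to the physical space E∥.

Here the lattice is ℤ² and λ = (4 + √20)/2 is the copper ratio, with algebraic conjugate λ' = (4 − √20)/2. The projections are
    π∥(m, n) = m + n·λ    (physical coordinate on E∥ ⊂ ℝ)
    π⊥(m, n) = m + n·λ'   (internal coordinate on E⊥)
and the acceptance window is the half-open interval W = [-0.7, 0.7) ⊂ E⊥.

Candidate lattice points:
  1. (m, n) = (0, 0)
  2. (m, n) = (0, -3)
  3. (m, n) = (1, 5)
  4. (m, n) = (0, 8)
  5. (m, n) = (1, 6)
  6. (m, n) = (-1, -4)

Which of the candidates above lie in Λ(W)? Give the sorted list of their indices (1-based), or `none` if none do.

1, 3, 5, 6

Compute λ' = (4−√20)/2 = -0.236068, so π⊥(m,n) = m -0.236068·n.
candidate 1: (m,n)=(0,0) → π∥ = 0+0·λ ≈ 0.000000, π⊥ = 0+0·λ' ≈ 0.000000 ∈ [-0.7, 0.7) ⇒ IN Λ
candidate 2: (m,n)=(0,-3) → π∥ = 0-3·λ ≈ -12.708204, π⊥ = 0-3·λ' ≈ 0.708204 ∉ [-0.7, 0.7) ⇒ out
candidate 3: (m,n)=(1,5) → π∥ = 1+5·λ ≈ 22.180340, π⊥ = 1+5·λ' ≈ -0.180340 ∈ [-0.7, 0.7) ⇒ IN Λ
candidate 4: (m,n)=(0,8) → π∥ = 0+8·λ ≈ 33.888544, π⊥ = 0+8·λ' ≈ -1.888544 ∉ [-0.7, 0.7) ⇒ out
candidate 5: (m,n)=(1,6) → π∥ = 1+6·λ ≈ 26.416408, π⊥ = 1+6·λ' ≈ -0.416408 ∈ [-0.7, 0.7) ⇒ IN Λ
candidate 6: (m,n)=(-1,-4) → π∥ = -1-4·λ ≈ -17.944272, π⊥ = -1-4·λ' ≈ -0.055728 ∈ [-0.7, 0.7) ⇒ IN Λ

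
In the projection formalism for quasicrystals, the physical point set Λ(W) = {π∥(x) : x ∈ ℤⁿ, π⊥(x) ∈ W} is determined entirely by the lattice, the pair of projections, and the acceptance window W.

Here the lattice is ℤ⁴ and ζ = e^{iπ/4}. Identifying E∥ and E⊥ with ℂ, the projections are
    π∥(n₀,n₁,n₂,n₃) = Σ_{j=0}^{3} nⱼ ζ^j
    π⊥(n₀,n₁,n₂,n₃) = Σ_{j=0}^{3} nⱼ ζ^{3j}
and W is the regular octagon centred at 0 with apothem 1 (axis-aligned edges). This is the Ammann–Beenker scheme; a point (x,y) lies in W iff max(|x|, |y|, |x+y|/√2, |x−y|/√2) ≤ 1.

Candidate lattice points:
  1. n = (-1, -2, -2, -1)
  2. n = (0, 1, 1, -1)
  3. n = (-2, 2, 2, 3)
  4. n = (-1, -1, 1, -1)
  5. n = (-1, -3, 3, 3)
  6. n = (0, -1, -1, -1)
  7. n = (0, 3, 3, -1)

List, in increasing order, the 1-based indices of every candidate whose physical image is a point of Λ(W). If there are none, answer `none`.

1, 6

With ζ = e^{iπ/4} the internal vectors are ζ^0,ζ^3,ζ^6,ζ^9.
candidate 1: n = (-1, -2, -2, -1) → π⊥ ≈ (-0.29289, -0.12132); max(|x|,|y|,|x±y|/√2) = 0.29289 ≤ 1 ⇒ ∈ W
candidate 2: n = (0, 1, 1, -1) → π⊥ ≈ (-1.41421, -1.00000); max(|x|,|y|,|x±y|/√2) = 1.70711 > 1 ⇒ ∉ W
candidate 3: n = (-2, 2, 2, 3) → π⊥ ≈ (-1.29289, +1.53553); max(|x|,|y|,|x±y|/√2) = 2.00000 > 1 ⇒ ∉ W
candidate 4: n = (-1, -1, 1, -1) → π⊥ ≈ (-1.00000, -2.41421); max(|x|,|y|,|x±y|/√2) = 2.41421 > 1 ⇒ ∉ W
candidate 5: n = (-1, -3, 3, 3) → π⊥ ≈ (+3.24264, -3.00000); max(|x|,|y|,|x±y|/√2) = 4.41421 > 1 ⇒ ∉ W
candidate 6: n = (0, -1, -1, -1) → π⊥ ≈ (+0.00000, -0.41421); max(|x|,|y|,|x±y|/√2) = 0.41421 ≤ 1 ⇒ ∈ W
candidate 7: n = (0, 3, 3, -1) → π⊥ ≈ (-2.82843, -1.58579); max(|x|,|y|,|x±y|/√2) = 3.12132 > 1 ⇒ ∉ W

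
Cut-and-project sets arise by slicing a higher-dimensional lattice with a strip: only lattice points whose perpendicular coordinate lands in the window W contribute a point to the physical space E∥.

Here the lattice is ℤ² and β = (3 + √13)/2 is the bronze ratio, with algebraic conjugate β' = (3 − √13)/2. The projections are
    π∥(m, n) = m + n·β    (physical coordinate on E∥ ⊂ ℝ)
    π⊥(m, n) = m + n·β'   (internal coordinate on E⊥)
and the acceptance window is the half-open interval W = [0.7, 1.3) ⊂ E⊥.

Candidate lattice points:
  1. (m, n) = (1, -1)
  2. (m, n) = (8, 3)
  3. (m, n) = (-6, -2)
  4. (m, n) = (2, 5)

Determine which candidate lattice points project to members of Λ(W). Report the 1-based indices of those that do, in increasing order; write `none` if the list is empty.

none

Numerically β ≈ 3.30278 and β' = −1/β ≈ -0.30278.
[1] lift (1,-1): star map gives 1.30278; window check 0.7 ≤ 1.30278 < 1.3 is false → out
[2] lift (8,3): star map gives 7.09167; window check 0.7 ≤ 7.09167 < 1.3 is false → out
[3] lift (-6,-2): star map gives -5.39445; window check 0.7 ≤ -5.39445 < 1.3 is false → out
[4] lift (2,5): star map gives 0.48612; window check 0.7 ≤ 0.48612 < 1.3 is false → out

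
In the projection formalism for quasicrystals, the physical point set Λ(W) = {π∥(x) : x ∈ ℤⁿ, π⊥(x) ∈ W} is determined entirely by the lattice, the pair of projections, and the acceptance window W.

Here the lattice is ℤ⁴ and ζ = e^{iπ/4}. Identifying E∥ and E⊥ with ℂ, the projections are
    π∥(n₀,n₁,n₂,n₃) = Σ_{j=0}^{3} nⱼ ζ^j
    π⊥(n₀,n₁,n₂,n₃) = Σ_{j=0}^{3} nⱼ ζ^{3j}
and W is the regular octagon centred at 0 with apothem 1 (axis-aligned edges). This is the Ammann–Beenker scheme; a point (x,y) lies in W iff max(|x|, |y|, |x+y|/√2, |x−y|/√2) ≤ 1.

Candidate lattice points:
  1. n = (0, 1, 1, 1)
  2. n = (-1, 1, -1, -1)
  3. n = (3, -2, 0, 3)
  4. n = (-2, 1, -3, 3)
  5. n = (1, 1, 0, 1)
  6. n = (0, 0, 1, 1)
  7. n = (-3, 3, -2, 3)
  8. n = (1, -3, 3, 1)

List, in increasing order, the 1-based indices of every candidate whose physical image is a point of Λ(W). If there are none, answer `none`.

1, 6

Internal map: ζ^{3j} for j=0..3 gives (1,0), (−√2/2,√2/2), (0,−1), (√2/2,√2/2).
candidate 1: n = (0, 1, 1, 1) → π⊥ ≈ (+0.0000, +0.4142); max(|x|,|y|,|x±y|/√2) = 0.4142 ≤ 1 ⇒ ∈ W
candidate 2: n = (-1, 1, -1, -1) → π⊥ ≈ (-2.4142, +1.0000); max(|x|,|y|,|x±y|/√2) = 2.4142 > 1 ⇒ ∉ W
candidate 3: n = (3, -2, 0, 3) → π⊥ ≈ (+6.5355, +0.7071); max(|x|,|y|,|x±y|/√2) = 6.5355 > 1 ⇒ ∉ W
candidate 4: n = (-2, 1, -3, 3) → π⊥ ≈ (-0.5858, +5.8284); max(|x|,|y|,|x±y|/√2) = 5.8284 > 1 ⇒ ∉ W
candidate 5: n = (1, 1, 0, 1) → π⊥ ≈ (+1.0000, +1.4142); max(|x|,|y|,|x±y|/√2) = 1.7071 > 1 ⇒ ∉ W
candidate 6: n = (0, 0, 1, 1) → π⊥ ≈ (+0.7071, -0.2929); max(|x|,|y|,|x±y|/√2) = 0.7071 ≤ 1 ⇒ ∈ W
candidate 7: n = (-3, 3, -2, 3) → π⊥ ≈ (-3.0000, +6.2426); max(|x|,|y|,|x±y|/√2) = 6.5355 > 1 ⇒ ∉ W
candidate 8: n = (1, -3, 3, 1) → π⊥ ≈ (+3.8284, -4.4142); max(|x|,|y|,|x±y|/√2) = 5.8284 > 1 ⇒ ∉ W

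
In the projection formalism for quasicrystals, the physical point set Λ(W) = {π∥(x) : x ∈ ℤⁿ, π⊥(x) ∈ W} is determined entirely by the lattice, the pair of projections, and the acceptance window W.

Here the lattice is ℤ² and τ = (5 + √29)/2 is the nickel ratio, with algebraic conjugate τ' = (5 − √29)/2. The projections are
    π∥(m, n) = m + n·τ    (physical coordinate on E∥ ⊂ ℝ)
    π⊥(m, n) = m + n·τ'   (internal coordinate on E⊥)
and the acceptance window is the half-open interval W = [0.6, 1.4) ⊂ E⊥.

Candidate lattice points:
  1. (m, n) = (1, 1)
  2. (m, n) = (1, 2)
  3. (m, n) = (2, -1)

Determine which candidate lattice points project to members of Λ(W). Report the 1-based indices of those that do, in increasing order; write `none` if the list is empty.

τ' = (5−√29)/2 ≈ -0.192582.
[1] lift (1,1): star map gives 0.807418; window check 0.6 ≤ 0.807418 < 1.4 is true → IN Λ
[2] lift (1,2): star map gives 0.614835; window check 0.6 ≤ 0.614835 < 1.4 is true → IN Λ
[3] lift (2,-1): star map gives 2.192582; window check 0.6 ≤ 2.192582 < 1.4 is false → out

1, 2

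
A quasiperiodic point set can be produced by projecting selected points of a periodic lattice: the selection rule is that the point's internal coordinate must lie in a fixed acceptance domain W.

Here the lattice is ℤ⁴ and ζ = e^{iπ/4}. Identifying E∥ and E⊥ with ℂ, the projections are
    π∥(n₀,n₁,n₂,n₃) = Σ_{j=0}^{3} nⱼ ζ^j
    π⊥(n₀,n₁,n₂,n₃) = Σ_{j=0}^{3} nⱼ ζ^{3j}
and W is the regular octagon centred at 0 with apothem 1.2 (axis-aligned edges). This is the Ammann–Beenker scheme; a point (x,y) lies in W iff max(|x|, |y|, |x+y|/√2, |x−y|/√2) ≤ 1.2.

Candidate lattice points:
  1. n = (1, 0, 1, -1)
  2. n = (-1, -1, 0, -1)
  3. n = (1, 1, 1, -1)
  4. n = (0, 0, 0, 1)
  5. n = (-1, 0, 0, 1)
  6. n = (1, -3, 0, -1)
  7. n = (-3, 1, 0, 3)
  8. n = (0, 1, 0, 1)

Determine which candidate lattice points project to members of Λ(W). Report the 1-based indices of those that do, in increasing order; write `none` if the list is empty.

With ζ = e^{iπ/4} the internal vectors are ζ^0,ζ^3,ζ^6,ζ^9.
candidate 1: n = (1, 0, 1, -1) → π⊥ ≈ (+0.292893, -1.707107); max(|x|,|y|,|x±y|/√2) = 1.707107 > 1.2 ⇒ ∉ W
candidate 2: n = (-1, -1, 0, -1) → π⊥ ≈ (-1.000000, -1.414214); max(|x|,|y|,|x±y|/√2) = 1.707107 > 1.2 ⇒ ∉ W
candidate 3: n = (1, 1, 1, -1) → π⊥ ≈ (-0.414214, -1.000000); max(|x|,|y|,|x±y|/√2) = 1.000000 ≤ 1.2 ⇒ ∈ W
candidate 4: n = (0, 0, 0, 1) → π⊥ ≈ (+0.707107, +0.707107); max(|x|,|y|,|x±y|/√2) = 1.000000 ≤ 1.2 ⇒ ∈ W
candidate 5: n = (-1, 0, 0, 1) → π⊥ ≈ (-0.292893, +0.707107); max(|x|,|y|,|x±y|/√2) = 0.707107 ≤ 1.2 ⇒ ∈ W
candidate 6: n = (1, -3, 0, -1) → π⊥ ≈ (+2.414214, -2.828427); max(|x|,|y|,|x±y|/√2) = 3.707107 > 1.2 ⇒ ∉ W
candidate 7: n = (-3, 1, 0, 3) → π⊥ ≈ (-1.585786, +2.828427); max(|x|,|y|,|x±y|/√2) = 3.121320 > 1.2 ⇒ ∉ W
candidate 8: n = (0, 1, 0, 1) → π⊥ ≈ (+0.000000, +1.414214); max(|x|,|y|,|x±y|/√2) = 1.414214 > 1.2 ⇒ ∉ W

3, 4, 5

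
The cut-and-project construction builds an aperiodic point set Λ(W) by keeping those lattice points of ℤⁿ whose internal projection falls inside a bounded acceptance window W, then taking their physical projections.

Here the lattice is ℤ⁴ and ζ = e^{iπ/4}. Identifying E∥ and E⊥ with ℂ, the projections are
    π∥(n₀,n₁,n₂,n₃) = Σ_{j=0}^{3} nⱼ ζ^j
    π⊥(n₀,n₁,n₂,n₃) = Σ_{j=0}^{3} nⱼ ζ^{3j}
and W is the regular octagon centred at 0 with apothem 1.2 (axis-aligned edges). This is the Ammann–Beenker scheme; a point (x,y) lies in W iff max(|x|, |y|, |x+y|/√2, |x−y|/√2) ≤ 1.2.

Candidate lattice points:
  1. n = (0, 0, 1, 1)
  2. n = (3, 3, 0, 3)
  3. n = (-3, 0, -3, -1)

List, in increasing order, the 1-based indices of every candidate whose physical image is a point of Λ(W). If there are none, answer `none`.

Internal map: ζ^{3j} for j=0..3 gives (1,0), (−√2/2,√2/2), (0,−1), (√2/2,√2/2).
#1 (0, 0, 1, 1): internal (0.7071, -0.2929); octagon support 0.7071 vs apothem 1.2 → ∈ W
#2 (3, 3, 0, 3): internal (3.0000, 4.2426); octagon support 5.1213 vs apothem 1.2 → ∉ W
#3 (-3, 0, -3, -1): internal (-3.7071, 2.2929); octagon support 4.2426 vs apothem 1.2 → ∉ W

1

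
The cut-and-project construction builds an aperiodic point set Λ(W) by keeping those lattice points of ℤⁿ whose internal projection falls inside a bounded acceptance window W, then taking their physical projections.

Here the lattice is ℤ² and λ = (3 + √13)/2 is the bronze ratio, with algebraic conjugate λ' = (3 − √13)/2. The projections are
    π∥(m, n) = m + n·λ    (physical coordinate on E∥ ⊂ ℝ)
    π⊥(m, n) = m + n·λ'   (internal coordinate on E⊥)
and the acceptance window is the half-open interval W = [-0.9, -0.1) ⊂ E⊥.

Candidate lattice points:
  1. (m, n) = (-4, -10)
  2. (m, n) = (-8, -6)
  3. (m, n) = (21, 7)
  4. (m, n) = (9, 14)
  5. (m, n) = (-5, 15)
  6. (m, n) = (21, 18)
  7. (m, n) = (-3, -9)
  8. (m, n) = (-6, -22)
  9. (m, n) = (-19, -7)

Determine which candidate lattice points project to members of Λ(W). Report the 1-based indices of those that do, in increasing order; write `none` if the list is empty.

Compute λ' = (3−√13)/2 = -0.302776, so π⊥(m,n) = m -0.302776·n.
#1 (-4,-10): internal coord -4 + (-10)·λ' = -0.972244; -0.972244 ∉ [-0.9, -0.1) → out
#2 (-8,-6): internal coord -8 + (-6)·λ' = -6.183346; -6.183346 ∉ [-0.9, -0.1) → out
#3 (21,7): internal coord 21 + (7)·λ' = +18.880571; +18.880571 ∉ [-0.9, -0.1) → out
#4 (9,14): internal coord 9 + (14)·λ' = +4.761141; +4.761141 ∉ [-0.9, -0.1) → out
#5 (-5,15): internal coord -5 + (15)·λ' = -9.541635; -9.541635 ∉ [-0.9, -0.1) → out
#6 (21,18): internal coord 21 + (18)·λ' = +15.550039; +15.550039 ∉ [-0.9, -0.1) → out
#7 (-3,-9): internal coord -3 + (-9)·λ' = -0.275019; -0.275019 ∈ [-0.9, -0.1) → IN Λ
#8 (-6,-22): internal coord -6 + (-22)·λ' = +0.661064; +0.661064 ∉ [-0.9, -0.1) → out
#9 (-19,-7): internal coord -19 + (-7)·λ' = -16.880571; -16.880571 ∉ [-0.9, -0.1) → out

7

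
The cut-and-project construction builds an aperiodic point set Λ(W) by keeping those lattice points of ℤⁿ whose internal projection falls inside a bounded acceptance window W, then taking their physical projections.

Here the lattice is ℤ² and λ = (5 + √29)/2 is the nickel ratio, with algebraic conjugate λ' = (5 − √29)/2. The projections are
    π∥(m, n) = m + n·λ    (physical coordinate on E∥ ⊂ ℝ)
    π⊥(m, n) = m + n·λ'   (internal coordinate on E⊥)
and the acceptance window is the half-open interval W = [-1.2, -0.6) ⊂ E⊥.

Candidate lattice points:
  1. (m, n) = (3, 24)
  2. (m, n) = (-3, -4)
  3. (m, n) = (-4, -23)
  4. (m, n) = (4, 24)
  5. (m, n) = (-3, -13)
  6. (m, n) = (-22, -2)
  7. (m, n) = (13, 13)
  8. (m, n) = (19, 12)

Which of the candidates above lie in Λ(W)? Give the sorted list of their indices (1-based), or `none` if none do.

Numerically λ ≈ 5.1926 and λ' = −1/λ ≈ -0.1926.
#1 (3,24): internal coord 3 + (24)·λ' = -1.6220; -1.6220 ∉ [-1.2, -0.6) → out
#2 (-3,-4): internal coord -3 + (-4)·λ' = -2.2297; -2.2297 ∉ [-1.2, -0.6) → out
#3 (-4,-23): internal coord -4 + (-23)·λ' = +0.4294; +0.4294 ∉ [-1.2, -0.6) → out
#4 (4,24): internal coord 4 + (24)·λ' = -0.6220; -0.6220 ∈ [-1.2, -0.6) → IN Λ
#5 (-3,-13): internal coord -3 + (-13)·λ' = -0.4964; -0.4964 ∉ [-1.2, -0.6) → out
#6 (-22,-2): internal coord -22 + (-2)·λ' = -21.6148; -21.6148 ∉ [-1.2, -0.6) → out
#7 (13,13): internal coord 13 + (13)·λ' = +10.4964; +10.4964 ∉ [-1.2, -0.6) → out
#8 (19,12): internal coord 19 + (12)·λ' = +16.6890; +16.6890 ∉ [-1.2, -0.6) → out

4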